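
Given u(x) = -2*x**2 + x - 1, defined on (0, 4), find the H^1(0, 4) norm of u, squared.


||u||_{H^1}^2 = 4696/5

The H^1 norm (squared) on an interval (0, L) is
  ||u||_{H^1}^2 = ∫_0^L u(x)^2 dx + ∫_0^L u'(x)^2 dx.
Compute u'(x) = 1 - 4*x.
Then u(x)^2 = 4*x**4 - 4*x**3 + 5*x**2 - 2*x + 1 and u'(x)^2 = 16*x**2 - 8*x + 1.
Integrate each monomial from 0 to 4 using ∫_0^4 c·x^n dx = c·4^(n+1)/(n+1):
  ∫_0^4 u(x)^2 dx = ∫_0^4 (4*x^4 - 4*x^3 + 5*x^2 - 2*x + 1) dx. Term by term:
    ∫_0^4 4*x^4 dx = 4096/5;  ∫_0^4 -4*x^3 dx = -256;  ∫_0^4 5*x^2 dx = 320/3;
    ∫_0^4 -2*x dx = -16;  ∫_0^4 1 dx = 4.
  Sum: 4096/5 − 256 + 320/3 − 16 + 4 = 9868/15.
  ∫_0^4 u'(x)^2 dx = ∫_0^4 (16*x^2 - 8*x + 1) dx. Term by term:
    ∫_0^4 16*x^2 dx = 1024/3;  ∫_0^4 -8*x dx = -64;  ∫_0^4 1 dx = 4.
  Sum: 1024/3 − 64 + 4 = 844/3.
Adding: ||u||_{H^1}^2 = 9868/15 + 844/3 = 4696/5.


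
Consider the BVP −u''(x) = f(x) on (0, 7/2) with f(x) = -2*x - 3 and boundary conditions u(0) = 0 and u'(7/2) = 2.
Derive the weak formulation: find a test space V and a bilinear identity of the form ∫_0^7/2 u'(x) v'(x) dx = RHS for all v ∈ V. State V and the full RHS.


V = {v ∈ H^1(0, 7/2) : v(0) = 0} (test functions vanish at x = 0 where u is specified); weak form: ∫_0^7/2 u'v' dx = ∫_0^7/2 (-2*x - 3) v dx + 2·v(7/2) for all v ∈ V.

Multiply both sides by a test function v and integrate from 0 to 7/2:
  ∫_0^7/2 −u''(x) v(x) dx = ∫_0^7/2 f(x) v(x) dx.
Integrate the LHS by parts once:
  ∫_0^7/2 −u'' v dx = −[u'(x) v(x)]_0^7/2 + ∫_0^7/2 u'(x) v'(x) dx.
Thus ∫_0^7/2 u'(x) v'(x) dx = ∫_0^7/2 f(x) v(x) dx + [u'(x) v(x)]_0^7/2.
Choose V so that boundary terms are either known or forced to vanish.
Mixed BC: u(0) = 0 (Dirichlet) and u'(7/2) = 2 (Neumann). Define V = {v ∈ H^1(0, 7/2) : v(0) = 0}. Then [u' v]_0^7/2 = u'(7/2)·v(7/2) − u'(0)·0 = 2·v(7/2).
Weak formulation: find u (satisfying any essential BC) such that ∫_0^7/2 u'(x) v'(x) dx = ∫_0^7/2 f v dx + 2·v(7/2) for all v ∈ V (Dirichlet at 0 absorbed into V; Neumann datum at x = 7/2 contributes the boundary term).
Substituting f(x) = -2*x - 3, the right-hand side is ∫_0^7/2 (-2*x - 3) v dx + 2·v(7/2).


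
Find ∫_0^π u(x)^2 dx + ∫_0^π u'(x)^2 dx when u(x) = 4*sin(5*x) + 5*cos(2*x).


||u||_{H^1(0,π)}^2 = 2000/21 + 541*π/2

u'(x) = -10*sin(2*x) + 20*cos(5*x).
Expand u² and (u')² and integrate term by term on (0, π), using: for integers n ≥ 1, ∫_0^π sin²(nx) dx = ∫_0^π cos²(nx) dx = π/2; for n ≠ n', ∫_0^π sin(nx)sin(n'x) dx = ∫_0^π cos(nx)cos(n'x) dx = 0; and by product-to-sum, ∫_0^π sin(nx)cos(n'x) dx = ½∫_0^π [sin((n+n')x) + sin((n−n')x)] dx, which is 0 when n+n' is even and 2n/(n²−n'²) when n+n' is odd (it need not vanish on (0, π)).
  u² squared terms: (4)²·∫sin(5x)² dx = 16·π/2 = 8*π;  (5)²·∫cos(2x)² dx = 25·π/2 = 25*π/2.
  u² cross terms: 2·(4)·(5)·∫sin(5x)·cos(2x) dx = 40·(10/21) = 400/21.
  So ∫_0^π u² dx = 8*π + 25*π/2 + 400/21 = 400/21 + 41*π/2.
  (u')² squared terms: (-10)²·∫sin(2x)² dx = 100·π/2 = 50*π;  (20)²·∫cos(5x)² dx = 400·π/2 = 200*π.
  (u')² cross terms: 2·(-10)·(20)·∫sin(2x)·cos(5x) dx = -400·(-4/21) = 1600/21.
  So ∫_0^π (u')² dx = 50*π + 200*π + 1600/21 = 1600/21 + 250*π.
||u||_{H^1}^2 = (400/21 + 41*π/2) + (1600/21 + 250*π) = 2000/21 + 541*π/2.


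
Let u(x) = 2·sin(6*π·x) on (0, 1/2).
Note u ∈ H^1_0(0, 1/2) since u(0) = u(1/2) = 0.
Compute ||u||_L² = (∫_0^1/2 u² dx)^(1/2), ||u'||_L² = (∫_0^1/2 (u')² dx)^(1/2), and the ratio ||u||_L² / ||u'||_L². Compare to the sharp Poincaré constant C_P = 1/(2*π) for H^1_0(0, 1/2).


||u||_L² / ||u'||_L² = 1/(6*π) < C_P = 1/(2*π).

u(x) = 2·sin(6*π·x), so u'(x) = 12*π*cos(6*π*x).
Writing u(x) = A·sin(kπx/L) with A = 2 and k = 3, use ∫_0^L sin²(kπx/L) dx = L/2 and ∫_0^L cos²(kπx/L) dx = L/2.
u² = 4·sin²(6*π·x) and (u')² = 144*π^2·cos²(6*π·x), and each of sin², cos² integrates to L/2 = 1/4 over (0, 1/2).
∫_0^1/2 u² dx = 1, so ||u||_L² = 1.
∫_0^1/2 (u')² dx = 36*π^2, so ||u'||_L² = 6*π.
Ratio ||u||_L² / ||u'||_L² = 1/(6*π).
Sharp Poincaré constant on H^1_0(0, 1/2) is C_P = L/π = 1/(2*π), achieved by sin(2*π·x).
This is the k = 3 harmonic; the ratio L/(kπ) is strictly less than C_P = L/π, consistent with the sharp inequality ||u||_L² ≤ C_P ||u'||_L².


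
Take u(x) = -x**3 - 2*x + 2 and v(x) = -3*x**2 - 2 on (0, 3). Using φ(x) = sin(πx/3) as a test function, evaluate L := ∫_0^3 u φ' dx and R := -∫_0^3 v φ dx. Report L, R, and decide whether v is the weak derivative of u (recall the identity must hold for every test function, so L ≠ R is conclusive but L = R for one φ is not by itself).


LHS = -324/π^3 + 93/π, RHS = -324/π^3 + 93/π. Yes, v = u' weakly.

u(x) = -x**3 - 2*x + 2, classical derivative u'(x) = -3*x**2 - 2.
φ(x) = sin(πx/3), so φ'(x) = π*cos(π*x/3)/3.
Note φ(0) = φ(3) = 0, so the boundary term u·φ vanishes.
LHS = ∫_0^3 u(x) φ'(x) dx = ∫_0^3 (-π*x^3*cos(π*x/3)/3 - 2*π*x*cos(π*x/3)/3 + 2*π*cos(π*x/3)/3) dx. Term by term:
  ∫_0^3 2*π*cos(π*x/3)/3 dx = 0;  ∫_0^3 -2*π*x*cos(π*x/3)/3 dx = 12/π;  ∫_0^3 -π*x^3*cos(π*x/3)/3 dx = -324/π^3 + 81/π.
Sum: 0 + 12/π + -324/π^3 + 81/π = -324/π^3 + 93/π.
So LHS = -324/π^3 + 93/π.
∫_0^3 v(x) φ(x) dx = ∫_0^3 (-3*x^2*sin(π*x/3) - 2*sin(π*x/3)) dx. Term by term:
  ∫_0^3 -2*sin(π*x/3) dx = -12/π;  ∫_0^3 -3*x^2*sin(π*x/3) dx = -81/π + 324/π^3.
Sum: -12/π + -81/π + 324/π^3 = -93/π + 324/π^3.
So RHS = -∫_0^3 v(x) φ(x) dx = -324/π^3 + 93/π.
LHS = RHS, so the identity holds for this test φ.
Moreover u is smooth here and v(x) = u'(x) = -3*x**2 - 2 pointwise, so the identity holds for every test function. Hence v is the weak derivative of u.


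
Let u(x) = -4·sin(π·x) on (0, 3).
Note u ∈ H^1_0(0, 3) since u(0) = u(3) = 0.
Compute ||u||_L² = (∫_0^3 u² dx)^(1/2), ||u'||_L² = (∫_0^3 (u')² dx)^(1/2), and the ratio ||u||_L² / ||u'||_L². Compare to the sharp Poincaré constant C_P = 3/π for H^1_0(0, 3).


||u||_L² / ||u'||_L² = 1/π < C_P = 3/π.

u(x) = -4·sin(π·x), so u'(x) = -4*π*cos(π*x).
Writing u(x) = A·sin(kπx/L) with A = -4 and k = 3, use ∫_0^L sin²(kπx/L) dx = L/2 and ∫_0^L cos²(kπx/L) dx = L/2.
u² = 16·sin²(π·x) and (u')² = 16*π^2·cos²(π·x), and each of sin², cos² integrates to L/2 = 3/2 over (0, 3).
∫_0^3 u² dx = 24, so ||u||_L² = 2*sqrt(6).
∫_0^3 (u')² dx = 24*π^2, so ||u'||_L² = 2*sqrt(6)*π.
Ratio ||u||_L² / ||u'||_L² = 1/π.
Sharp Poincaré constant on H^1_0(0, 3) is C_P = L/π = 3/π, achieved by sin(π/3·x).
This is the k = 3 harmonic; the ratio L/(kπ) is strictly less than C_P = L/π, consistent with the sharp inequality ||u||_L² ≤ C_P ||u'||_L².


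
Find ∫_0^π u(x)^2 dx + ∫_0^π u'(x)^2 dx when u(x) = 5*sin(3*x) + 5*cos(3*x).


||u||_{H^1(0,π)}^2 = 250*π

u'(x) = -15*sin(3*x) + 15*cos(3*x).
Expand u² and (u')² and integrate term by term on (0, π), using: for integers n ≥ 1, ∫_0^π sin²(nx) dx = ∫_0^π cos²(nx) dx = π/2; for n ≠ n', ∫_0^π sin(nx)sin(n'x) dx = ∫_0^π cos(nx)cos(n'x) dx = 0; and by product-to-sum, ∫_0^π sin(nx)cos(n'x) dx = ½∫_0^π [sin((n+n')x) + sin((n−n')x)] dx, which is 0 when n+n' is even and 2n/(n²−n'²) when n+n' is odd (it need not vanish on (0, π)).
  u² squared terms: (5)²·∫cos(3x)² dx = 25·π/2 = 25*π/2;  (5)²·∫sin(3x)² dx = 25·π/2 = 25*π/2.
  u² cross terms: 2·(5)·(5)·∫cos(3x)·sin(3x) dx = 50·(0) = 0.
  So ∫_0^π u² dx = 25*π/2 + 25*π/2 + 0 = 25*π.
  (u')² squared terms: (-15)²·∫sin(3x)² dx = 225·π/2 = 225*π/2;  (15)²·∫cos(3x)² dx = 225·π/2 = 225*π/2.
  (u')² cross terms: 2·(-15)·(15)·∫sin(3x)·cos(3x) dx = -450·(0) = 0.
  So ∫_0^π (u')² dx = 225*π/2 + 225*π/2 + 0 = 225*π.
||u||_{H^1}^2 = (25*π) + (225*π) = 250*π.


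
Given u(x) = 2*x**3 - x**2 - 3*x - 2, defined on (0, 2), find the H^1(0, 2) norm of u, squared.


||u||_{H^1}^2 = 2306/21

The H^1 norm (squared) on an interval (0, L) is
  ||u||_{H^1}^2 = ∫_0^L u(x)^2 dx + ∫_0^L u'(x)^2 dx.
Compute u'(x) = 6*x**2 - 2*x - 3.
Then u(x)^2 = 4*x**6 - 4*x**5 - 11*x**4 - 2*x**3 + 13*x**2 + 12*x + 4 and u'(x)^2 = 36*x**4 - 24*x**3 - 32*x**2 + 12*x + 9.
Integrate each monomial from 0 to 2 using ∫_0^2 c·x^n dx = c·2^(n+1)/(n+1):
  ∫_0^2 u(x)^2 dx = ∫_0^2 (4*x^6 - 4*x^5 - 11*x^4 - 2*x^3 + 13*x^2 + 12*x + 4) dx. Term by term:
    ∫_0^2 4*x^6 dx = 512/7;  ∫_0^2 -4*x^5 dx = -128/3;  ∫_0^2 -11*x^4 dx = -352/5;
    ∫_0^2 -2*x^3 dx = -8;  ∫_0^2 13*x^2 dx = 104/3;  ∫_0^2 12*x dx = 24;
    ∫_0^2 4 dx = 8.
  Sum: 512/7 − 128/3 − 352/5 − 8 + 104/3 + 24 + 8 = 656/35.
  ∫_0^2 u'(x)^2 dx = ∫_0^2 (36*x^4 - 24*x^3 - 32*x^2 + 12*x + 9) dx. Term by term:
    ∫_0^2 36*x^4 dx = 1152/5;  ∫_0^2 -24*x^3 dx = -96;  ∫_0^2 -32*x^2 dx = -256/3;
    ∫_0^2 12*x dx = 24;  ∫_0^2 9 dx = 18.
  Sum: 1152/5 − 96 − 256/3 + 24 + 18 = 1366/15.
Adding: ||u||_{H^1}^2 = 656/35 + 1366/15 = 2306/21.


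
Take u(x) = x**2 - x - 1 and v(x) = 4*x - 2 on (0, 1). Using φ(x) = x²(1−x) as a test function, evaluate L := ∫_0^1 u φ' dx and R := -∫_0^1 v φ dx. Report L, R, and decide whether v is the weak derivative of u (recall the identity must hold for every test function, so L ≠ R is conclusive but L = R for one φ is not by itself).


LHS = -1/60, RHS = -1/30. No, v is not the weak derivative of u.

u(x) = x**2 - x - 1, classical derivative u'(x) = 2*x - 1.
φ(x) = x²(1−x), so φ'(x) = x*(2 - 3*x).
Note φ(0) = φ(1) = 0, so the boundary term u·φ vanishes.
LHS = ∫_0^1 u(x) φ'(x) dx = ∫_0^1 (-3*x^4 + 5*x^3 + x^2 - 2*x) dx. Term by term:
  ∫_0^1 -3*x^4 dx = -3/5;  ∫_0^1 5*x^3 dx = 5/4;  ∫_0^1 x^2 dx = 1/3;
  ∫_0^1 -2*x dx = -1.
Sum: -3/5 + 5/4 + 1/3 − 1 = -1/60.
So LHS = -1/60.
∫_0^1 v(x) φ(x) dx = ∫_0^1 (-4*x^4 + 6*x^3 - 2*x^2) dx. Term by term:
  ∫_0^1 -4*x^4 dx = -4/5;  ∫_0^1 6*x^3 dx = 3/2;  ∫_0^1 -2*x^2 dx = -2/3.
Sum: -4/5 + 3/2 − 2/3 = 1/30.
So RHS = -∫_0^1 v(x) φ(x) dx = -1/30.
LHS − RHS = 1/60 ≠ 0, so the identity fails.
(For a valid weak derivative the identity must hold for EVERY test function, in particular this one. The failure shows v is NOT the weak derivative of u.)
Correct weak derivative would be u'(x) = 2*x - 1.


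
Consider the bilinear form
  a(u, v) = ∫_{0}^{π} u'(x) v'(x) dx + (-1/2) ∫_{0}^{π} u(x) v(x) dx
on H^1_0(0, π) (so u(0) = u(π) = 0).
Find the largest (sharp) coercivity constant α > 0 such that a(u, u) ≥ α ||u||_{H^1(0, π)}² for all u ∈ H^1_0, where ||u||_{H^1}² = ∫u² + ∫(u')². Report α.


α = 1/4

Coercivity of a(·,·) on H^1_0(0, π) means a(u, u) ≥ α ||u||_{H^1}² for every u ∈ H^1_0.
The interval has length L = π, and Poincaré/coercivity depend only on L. Here a(u, u) = ∫(u')² + (-1/2)·∫u².
Here c = -1/2 < 0 with |c| < (π/L)² = 1, so coercivity still holds. The condition a(u,u) ≥ α||u||_{H^1}² reads (1−α)∫(u')² ≥ (α−c)∫u². Any admissible α is ≤ 1 (rapidly oscillating u have ∫u²/∫(u')² → 0), and α = 1 would force 0 ≥ (1−c)∫u², impossible since c < 1; so 1−α > 0. By the sharp Poincaré inequality on H^1_0 of an interval of length L, ∫(u')² ≥ (π/L)²∫u² with equality for the first sine mode sin(π(x−x₀)/L) (x₀ the left endpoint), so the inequality holds for all u iff (1−α)(π/L)² ≥ α − c, i.e. α ≤ ((π/L)² + c)/((π/L)² + 1) = (1 + c(L/π)²)/(1 + (L/π)²). (Direct route, valid since c ≤ 0: Poincaré gives c∫u² ≥ c(L/π)²∫(u')², so a(u,u) ≥ (1 + c(L/π)²)∫(u')², while ||u||_{H^1}² ≤ (1 + (L/π)²)∫(u')²; dividing yields the same α.) With (π/L)² = 1 and c = -1/2, the largest admissible constant is α = ((π/L)² + c)/((π/L)² + 1).
Simplifying, α = 1/4.


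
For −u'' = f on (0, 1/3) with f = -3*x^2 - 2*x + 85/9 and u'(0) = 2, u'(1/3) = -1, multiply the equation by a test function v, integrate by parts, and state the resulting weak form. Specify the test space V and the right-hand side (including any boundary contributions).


V = H^1(0, 1/3) (v unrestricted at boundary; u is determined up to an additive constant); weak form: ∫_0^1/3 u'v' dx = ∫_0^1/3 (-3*x^2 - 2*x + 85/9) v dx − v(1/3) − 2·v(0) for all v ∈ V.

Multiply both sides by a test function v and integrate from 0 to 1/3:
  ∫_0^1/3 −u''(x) v(x) dx = ∫_0^1/3 f(x) v(x) dx.
Integrate the LHS by parts once:
  ∫_0^1/3 −u'' v dx = −[u'(x) v(x)]_0^1/3 + ∫_0^1/3 u'(x) v'(x) dx.
Thus ∫_0^1/3 u'(x) v'(x) dx = ∫_0^1/3 f(x) v(x) dx + [u'(x) v(x)]_0^1/3.
Choose V so that boundary terms are either known or forced to vanish.
u has inhomogeneous Neumann u'(0) = 2, u'(1/3) = -1. [u' v]_0^1/3 = (-1)·v(1/3) − (2)·v(0) = − v(1/3) − 2·v(0). Take V = H^1(0, 1/3); boundary term becomes part of RHS.
Weak formulation: find u (satisfying any essential BC) such that ∫_0^1/3 u'(x) v'(x) dx = ∫_0^1/3 f v dx − v(1/3) − 2·v(0) for all v ∈ V (Neumann data are natural BCs: they enter the RHS as boundary terms).
Substituting f(x) = -3*x^2 - 2*x + 85/9, the right-hand side is ∫_0^1/3 (-3*x^2 - 2*x + 85/9) v dx − v(1/3) − 2·v(0).
Compatibility check (pure Neumann): taking v ≡ 1 ∈ V gives 0 = ∫_0^1/3 f dx + (-1) − (2), i.e. ∫_0^1/3 f dx must equal u'(0) − u'(1/3) = 3. Indeed ∫_0^1/3 (-3*x^2 - 2*x + 85/9) dx = 3, so the data are compatible. The solution is then unique only up to an additive constant (fix it e.g. by requiring ∫_0^1/3 u dx = 0).


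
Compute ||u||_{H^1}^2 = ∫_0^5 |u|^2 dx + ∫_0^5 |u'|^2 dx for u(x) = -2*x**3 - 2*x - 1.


||u||_{H^1}^2 = 1554200/21

The H^1 norm (squared) on an interval (0, L) is
  ||u||_{H^1}^2 = ∫_0^L u(x)^2 dx + ∫_0^L u'(x)^2 dx.
Compute u'(x) = -6*x**2 - 2.
Then u(x)^2 = 4*x**6 + 8*x**4 + 4*x**3 + 4*x**2 + 4*x + 1 and u'(x)^2 = 36*x**4 + 24*x**2 + 4.
Integrate each monomial from 0 to 5 using ∫_0^5 c·x^n dx = c·5^(n+1)/(n+1):
  ∫_0^5 u(x)^2 dx = ∫_0^5 (4*x^6 + 8*x^4 + 4*x^3 + 4*x^2 + 4*x + 1) dx. Term by term:
    ∫_0^5 4*x^6 dx = 312500/7;  ∫_0^5 8*x^4 dx = 5000;  ∫_0^5 4*x^3 dx = 625;
    ∫_0^5 4*x^2 dx = 500/3;  ∫_0^5 4*x dx = 50;  ∫_0^5 1 dx = 5.
  Sum: 312500/7 + 5000 + 625 + 500/3 + 50 + 5 = 1060280/21.
  ∫_0^5 u'(x)^2 dx = ∫_0^5 (36*x^4 + 24*x^2 + 4) dx. Term by term:
    ∫_0^5 36*x^4 dx = 22500;  ∫_0^5 24*x^2 dx = 1000;  ∫_0^5 4 dx = 20.
  Sum: 22500 + 1000 + 20 = 23520.
Adding: ||u||_{H^1}^2 = 1060280/21 + 23520 = 1554200/21.


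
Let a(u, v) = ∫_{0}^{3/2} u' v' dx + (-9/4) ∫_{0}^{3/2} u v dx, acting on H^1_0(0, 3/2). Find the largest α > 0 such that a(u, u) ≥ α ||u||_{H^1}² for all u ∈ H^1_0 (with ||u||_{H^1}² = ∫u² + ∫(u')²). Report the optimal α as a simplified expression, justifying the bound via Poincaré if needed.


α = (-81 + 16*π^2)/(4*(9 + 4*π^2))

Coercivity of a(·,·) on H^1_0(0, 3/2) means a(u, u) ≥ α ||u||_{H^1}² for every u ∈ H^1_0.
The interval has length L = 3/2, and Poincaré/coercivity depend only on L. Here a(u, u) = ∫(u')² + (-9/4)·∫u².
Here c = -9/4 < 0 with |c| < (π/L)² = 4*π^2/9, so coercivity still holds. The condition a(u,u) ≥ α||u||_{H^1}² reads (1−α)∫(u')² ≥ (α−c)∫u². Any admissible α is ≤ 1 (rapidly oscillating u have ∫u²/∫(u')² → 0), and α = 1 would force 0 ≥ (1−c)∫u², impossible since c < 1; so 1−α > 0. By the sharp Poincaré inequality on H^1_0 of an interval of length L, ∫(u')² ≥ (π/L)²∫u² with equality for the first sine mode sin(π(x−x₀)/L) (x₀ the left endpoint), so the inequality holds for all u iff (1−α)(π/L)² ≥ α − c, i.e. α ≤ ((π/L)² + c)/((π/L)² + 1) = (1 + c(L/π)²)/(1 + (L/π)²). (Direct route, valid since c ≤ 0: Poincaré gives c∫u² ≥ c(L/π)²∫(u')², so a(u,u) ≥ (1 + c(L/π)²)∫(u')², while ||u||_{H^1}² ≤ (1 + (L/π)²)∫(u')²; dividing yields the same α.) With (π/L)² = 4*π^2/9 and c = -9/4, the largest admissible constant is α = ((π/L)² + c)/((π/L)² + 1).
Simplifying, α = (-81 + 16*π^2)/(4*(9 + 4*π^2)).


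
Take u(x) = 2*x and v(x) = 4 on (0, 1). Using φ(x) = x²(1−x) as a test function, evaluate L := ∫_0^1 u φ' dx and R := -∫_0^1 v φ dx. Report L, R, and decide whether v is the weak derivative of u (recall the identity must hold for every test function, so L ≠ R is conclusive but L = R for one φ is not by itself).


LHS = -1/6, RHS = -1/3. No, v is not the weak derivative of u.

u(x) = 2*x, classical derivative u'(x) = 2.
φ(x) = x²(1−x), so φ'(x) = x*(2 - 3*x).
Note φ(0) = φ(1) = 0, so the boundary term u·φ vanishes.
LHS = ∫_0^1 u(x) φ'(x) dx = ∫_0^1 (-6*x^3 + 4*x^2) dx. Term by term:
  ∫_0^1 -6*x^3 dx = -3/2;  ∫_0^1 4*x^2 dx = 4/3.
Sum: -3/2 + 4/3 = -1/6.
So LHS = -1/6.
∫_0^1 v(x) φ(x) dx = ∫_0^1 (-4*x^3 + 4*x^2) dx. Term by term:
  ∫_0^1 -4*x^3 dx = -1;  ∫_0^1 4*x^2 dx = 4/3.
Sum: -1 + 4/3 = 1/3.
So RHS = -∫_0^1 v(x) φ(x) dx = -1/3.
LHS − RHS = 1/6 ≠ 0, so the identity fails.
(For a valid weak derivative the identity must hold for EVERY test function, in particular this one. The failure shows v is NOT the weak derivative of u.)
Correct weak derivative would be u'(x) = 2.


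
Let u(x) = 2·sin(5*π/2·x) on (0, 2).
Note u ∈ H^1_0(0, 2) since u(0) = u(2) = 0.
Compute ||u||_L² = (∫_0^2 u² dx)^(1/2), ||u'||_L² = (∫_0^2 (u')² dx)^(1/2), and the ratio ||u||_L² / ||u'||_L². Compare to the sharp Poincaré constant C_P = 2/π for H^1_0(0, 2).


||u||_L² / ||u'||_L² = 2/(5*π) < C_P = 2/π.

u(x) = 2·sin(5*π/2·x), so u'(x) = 5*π*cos(5*π*x/2).
Writing u(x) = A·sin(kπx/L) with A = 2 and k = 5, use ∫_0^L sin²(kπx/L) dx = L/2 and ∫_0^L cos²(kπx/L) dx = L/2.
u² = 4·sin²(5*π/2·x) and (u')² = 25*π^2·cos²(5*π/2·x), and each of sin², cos² integrates to L/2 = 1 over (0, 2).
∫_0^2 u² dx = 4, so ||u||_L² = 2.
∫_0^2 (u')² dx = 25*π^2, so ||u'||_L² = 5*π.
Ratio ||u||_L² / ||u'||_L² = 2/(5*π).
Sharp Poincaré constant on H^1_0(0, 2) is C_P = L/π = 2/π, achieved by sin(π/2·x).
This is the k = 5 harmonic; the ratio L/(kπ) is strictly less than C_P = L/π, consistent with the sharp inequality ||u||_L² ≤ C_P ||u'||_L².


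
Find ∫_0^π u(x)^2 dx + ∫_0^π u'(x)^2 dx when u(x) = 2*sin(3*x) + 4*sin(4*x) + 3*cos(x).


||u||_{H^1(0,π)}^2 = 128/5 + 165*π

u'(x) = -3*sin(x) + 6*cos(3*x) + 16*cos(4*x).
Expand u² and (u')² and integrate term by term on (0, π), using: for integers n ≥ 1, ∫_0^π sin²(nx) dx = ∫_0^π cos²(nx) dx = π/2; for n ≠ n', ∫_0^π sin(nx)sin(n'x) dx = ∫_0^π cos(nx)cos(n'x) dx = 0; and by product-to-sum, ∫_0^π sin(nx)cos(n'x) dx = ½∫_0^π [sin((n+n')x) + sin((n−n')x)] dx, which is 0 when n+n' is even and 2n/(n²−n'²) when n+n' is odd (it need not vanish on (0, π)).
  u² squared terms: (2)²·∫sin(3x)² dx = 4·π/2 = 2*π;  (3)²·∫cos(x)² dx = 9·π/2 = 9*π/2;  (4)²·∫sin(4x)² dx = 16·π/2 = 8*π.
  u² cross terms: 2·(2)·(3)·∫sin(3x)·cos(x) dx = 12·(0) = 0;  2·(2)·(4)·∫sin(3x)·sin(4x) dx = 16·(0) = 0;  2·(3)·(4)·∫cos(x)·sin(4x) dx = 24·(8/15) = 64/5.
  So ∫_0^π u² dx = 2*π + 9*π/2 + 8*π + 0 + 0 + 64/5 = 64/5 + 29*π/2.
  (u')² squared terms: (-3)²·∫sin(x)² dx = 9·π/2 = 9*π/2;  (6)²·∫cos(3x)² dx = 36·π/2 = 18*π;  (16)²·∫cos(4x)² dx = 256·π/2 = 128*π.
  (u')² cross terms: 2·(-3)·(6)·∫sin(x)·cos(3x) dx = -36·(0) = 0;  2·(-3)·(16)·∫sin(x)·cos(4x) dx = -96·(-2/15) = 64/5;  2·(6)·(16)·∫cos(3x)·cos(4x) dx = 192·(0) = 0.
  So ∫_0^π (u')² dx = 9*π/2 + 18*π + 128*π + 0 + 64/5 + 0 = 64/5 + 301*π/2.
||u||_{H^1}^2 = (64/5 + 29*π/2) + (64/5 + 301*π/2) = 128/5 + 165*π.


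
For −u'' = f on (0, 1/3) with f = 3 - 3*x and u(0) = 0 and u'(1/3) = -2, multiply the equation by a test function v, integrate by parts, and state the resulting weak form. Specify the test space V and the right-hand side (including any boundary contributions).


V = {v ∈ H^1(0, 1/3) : v(0) = 0} (test functions vanish at x = 0 where u is specified); weak form: ∫_0^1/3 u'v' dx = ∫_0^1/3 (3 - 3*x) v dx − 2·v(1/3) for all v ∈ V.

Multiply both sides by a test function v and integrate from 0 to 1/3:
  ∫_0^1/3 −u''(x) v(x) dx = ∫_0^1/3 f(x) v(x) dx.
Integrate the LHS by parts once:
  ∫_0^1/3 −u'' v dx = −[u'(x) v(x)]_0^1/3 + ∫_0^1/3 u'(x) v'(x) dx.
Thus ∫_0^1/3 u'(x) v'(x) dx = ∫_0^1/3 f(x) v(x) dx + [u'(x) v(x)]_0^1/3.
Choose V so that boundary terms are either known or forced to vanish.
Mixed BC: u(0) = 0 (Dirichlet) and u'(1/3) = -2 (Neumann). Define V = {v ∈ H^1(0, 1/3) : v(0) = 0}. Then [u' v]_0^1/3 = u'(1/3)·v(1/3) − u'(0)·0 = − 2·v(1/3).
Weak formulation: find u (satisfying any essential BC) such that ∫_0^1/3 u'(x) v'(x) dx = ∫_0^1/3 f v dx − 2·v(1/3) for all v ∈ V (Dirichlet at 0 absorbed into V; Neumann datum at x = 1/3 contributes the boundary term).
Substituting f(x) = 3 - 3*x, the right-hand side is ∫_0^1/3 (3 - 3*x) v dx − 2·v(1/3).


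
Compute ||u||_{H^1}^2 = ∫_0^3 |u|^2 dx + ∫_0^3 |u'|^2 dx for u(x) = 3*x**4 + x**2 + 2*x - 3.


||u||_{H^1}^2 = 2471136/35

The H^1 norm (squared) on an interval (0, L) is
  ||u||_{H^1}^2 = ∫_0^L u(x)^2 dx + ∫_0^L u'(x)^2 dx.
Compute u'(x) = 12*x**3 + 2*x + 2.
Then u(x)^2 = 9*x**8 + 6*x**6 + 12*x**5 - 17*x**4 + 4*x**3 - 2*x**2 - 12*x + 9 and u'(x)^2 = 144*x**6 + 48*x**4 + 48*x**3 + 4*x**2 + 8*x + 4.
Integrate each monomial from 0 to 3 using ∫_0^3 c·x^n dx = c·3^(n+1)/(n+1):
  ∫_0^3 u(x)^2 dx = ∫_0^3 (9*x^8 + 6*x^6 + 12*x^5 - 17*x^4 + 4*x^3 - 2*x^2 - 12*x + 9) dx. Term by term:
    ∫_0^3 9*x^8 dx = 19683;  ∫_0^3 6*x^6 dx = 13122/7;  ∫_0^3 12*x^5 dx = 1458;
    ∫_0^3 -17*x^4 dx = -4131/5;  ∫_0^3 4*x^3 dx = 81;  ∫_0^3 -2*x^2 dx = -18;
    ∫_0^3 -12*x dx = -54;  ∫_0^3 9 dx = 27.
  Sum: 19683 + 13122/7 + 1458 − 4131/5 + 81 − 18 − 54 + 27 = 777888/35.
  ∫_0^3 u'(x)^2 dx = ∫_0^3 (144*x^6 + 48*x^4 + 48*x^3 + 4*x^2 + 8*x + 4) dx. Term by term:
    ∫_0^3 144*x^6 dx = 314928/7;  ∫_0^3 48*x^4 dx = 11664/5;  ∫_0^3 48*x^3 dx = 972;
    ∫_0^3 4*x^2 dx = 36;  ∫_0^3 8*x dx = 36;  ∫_0^3 4 dx = 12.
  Sum: 314928/7 + 11664/5 + 972 + 36 + 36 + 12 = 1693248/35.
Adding: ||u||_{H^1}^2 = 777888/35 + 1693248/35 = 2471136/35.


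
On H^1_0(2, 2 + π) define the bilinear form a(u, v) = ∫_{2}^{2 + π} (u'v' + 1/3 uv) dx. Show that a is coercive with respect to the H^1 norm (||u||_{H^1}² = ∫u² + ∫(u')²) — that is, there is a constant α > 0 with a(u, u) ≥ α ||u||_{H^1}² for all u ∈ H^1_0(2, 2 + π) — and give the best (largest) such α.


α = 2/3

Coercivity of a(·,·) on H^1_0(2, 2 + π) means a(u, u) ≥ α ||u||_{H^1}² for every u ∈ H^1_0.
The interval has length L = π, and Poincaré/coercivity depend only on L. Here a(u, u) = ∫(u')² + (1/3)·∫u².
Here 0 < c = 1/3 < 1. The condition a(u,u) ≥ α||u||_{H^1}² reads (1−α)∫(u')² ≥ (α−c)∫u². Any admissible α is ≤ 1 (rapidly oscillating u have ∫u²/∫(u')² → 0), and α = 1 would force 0 ≥ (1−c)∫u², impossible since c < 1; so 1−α > 0. By the sharp Poincaré inequality on H^1_0 of an interval of length L, ∫(u')² ≥ (π/L)²∫u² with equality for the first sine mode sin(π(x−x₀)/L) (x₀ the left endpoint), so the inequality holds for all u iff (1−α)(π/L)² ≥ α − c, i.e. α ≤ ((π/L)² + c)/((π/L)² + 1) = (1 + c(L/π)²)/(1 + (L/π)²). With (π/L)² = 1 and c = 1/3, the largest admissible constant is α = ((π/L)² + c)/((π/L)² + 1).
Simplifying, α = 2/3.


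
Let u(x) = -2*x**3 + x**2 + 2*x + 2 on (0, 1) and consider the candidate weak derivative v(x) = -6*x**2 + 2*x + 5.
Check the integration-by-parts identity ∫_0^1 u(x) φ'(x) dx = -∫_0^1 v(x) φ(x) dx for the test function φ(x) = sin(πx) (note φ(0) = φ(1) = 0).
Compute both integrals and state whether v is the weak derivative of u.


LHS = -24/π^3, RHS = -6/π - 24/π^3. No, v is not the weak derivative of u.

u(x) = -2*x**3 + x**2 + 2*x + 2, classical derivative u'(x) = -6*x**2 + 2*x + 2.
φ(x) = sin(πx), so φ'(x) = π*cos(π*x).
Note φ(0) = φ(1) = 0, so the boundary term u·φ vanishes.
LHS = ∫_0^1 u(x) φ'(x) dx = ∫_0^1 (-2*π*x^3*cos(π*x) + π*x^2*cos(π*x) + 2*π*x*cos(π*x) + 2*π*cos(π*x)) dx. Term by term:
  ∫_0^1 2*π*cos(π*x) dx = 0;  ∫_0^1 π*x^2*cos(π*x) dx = -2/π;  ∫_0^1 -2*π*x^3*cos(π*x) dx = -24/π^3 + 6/π;
  ∫_0^1 2*π*x*cos(π*x) dx = -4/π.
Sum: 0 − 2/π + -24/π^3 + 6/π − 4/π = -24/π^3.
So LHS = -24/π^3.
∫_0^1 v(x) φ(x) dx = ∫_0^1 (-6*x^2*sin(π*x) + 2*x*sin(π*x) + 5*sin(π*x)) dx. Term by term:
  ∫_0^1 5*sin(π*x) dx = 10/π;  ∫_0^1 -6*x^2*sin(π*x) dx = -6/π + 24/π^3;  ∫_0^1 2*x*sin(π*x) dx = 2/π.
Sum: 10/π + -6/π + 24/π^3 + 2/π = 24/π^3 + 6/π.
So RHS = -∫_0^1 v(x) φ(x) dx = -6/π - 24/π^3.
LHS − RHS = 6/π ≠ 0, so the identity fails.
(For a valid weak derivative the identity must hold for EVERY test function, in particular this one. The failure shows v is NOT the weak derivative of u.)
Correct weak derivative would be u'(x) = -6*x**2 + 2*x + 2.


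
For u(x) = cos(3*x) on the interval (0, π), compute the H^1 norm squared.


||u||_{H^1(0,π)}^2 = 5*π

u'(x) = -3*sin(3*x).
Expand u² and (u')² and integrate term by term on (0, π), using: for integers n ≥ 1, ∫_0^π sin²(nx) dx = ∫_0^π cos²(nx) dx = π/2; for n ≠ n', ∫_0^π sin(nx)sin(n'x) dx = ∫_0^π cos(nx)cos(n'x) dx = 0; and by product-to-sum, ∫_0^π sin(nx)cos(n'x) dx = ½∫_0^π [sin((n+n')x) + sin((n−n')x)] dx, which is 0 when n+n' is even and 2n/(n²−n'²) when n+n' is odd (it need not vanish on (0, π)).
  u² squared terms: (1)²·∫cos(3x)² dx = 1·π/2 = π/2.
  So ∫_0^π u² dx = π/2.
  (u')² squared terms: (-3)²·∫sin(3x)² dx = 9·π/2 = 9*π/2.
  So ∫_0^π (u')² dx = 9*π/2.
||u||_{H^1}^2 = (π/2) + (9*π/2) = 5*π.


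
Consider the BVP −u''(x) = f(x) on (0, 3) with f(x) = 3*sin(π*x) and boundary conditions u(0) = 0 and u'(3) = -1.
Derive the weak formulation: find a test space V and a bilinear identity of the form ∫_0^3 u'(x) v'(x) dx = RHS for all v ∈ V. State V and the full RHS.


V = {v ∈ H^1(0, 3) : v(0) = 0} (test functions vanish at x = 0 where u is specified); weak form: ∫_0^3 u'v' dx = ∫_0^3 (3*sin(π*x)) v dx − v(3) for all v ∈ V.

Multiply both sides by a test function v and integrate from 0 to 3:
  ∫_0^3 −u''(x) v(x) dx = ∫_0^3 f(x) v(x) dx.
Integrate the LHS by parts once:
  ∫_0^3 −u'' v dx = −[u'(x) v(x)]_0^3 + ∫_0^3 u'(x) v'(x) dx.
Thus ∫_0^3 u'(x) v'(x) dx = ∫_0^3 f(x) v(x) dx + [u'(x) v(x)]_0^3.
Choose V so that boundary terms are either known or forced to vanish.
Mixed BC: u(0) = 0 (Dirichlet) and u'(3) = -1 (Neumann). Define V = {v ∈ H^1(0, 3) : v(0) = 0}. Then [u' v]_0^3 = u'(3)·v(3) − u'(0)·0 = − v(3).
Weak formulation: find u (satisfying any essential BC) such that ∫_0^3 u'(x) v'(x) dx = ∫_0^3 f v dx − v(3) for all v ∈ V (Dirichlet at 0 absorbed into V; Neumann datum at x = 3 contributes the boundary term).
Substituting f(x) = 3*sin(π*x), the right-hand side is ∫_0^3 (3*sin(π*x)) v dx − v(3).


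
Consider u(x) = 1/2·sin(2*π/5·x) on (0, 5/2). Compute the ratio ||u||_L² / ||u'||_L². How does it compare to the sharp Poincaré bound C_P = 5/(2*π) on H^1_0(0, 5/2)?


||u||_L² / ||u'||_L² = 5/(2*π) = C_P.

u(x) = 1/2·sin(2*π/5·x), so u'(x) = π*cos(2*π*x/5)/5.
Writing u(x) = A·sin(kπx/L) with A = 1/2 and k = 1, use ∫_0^L sin²(kπx/L) dx = L/2 and ∫_0^L cos²(kπx/L) dx = L/2.
u² = 1/4·sin²(2*π/5·x) and (u')² = π^2/25·cos²(2*π/5·x), and each of sin², cos² integrates to L/2 = 5/4 over (0, 5/2).
∫_0^5/2 u² dx = 5/16, so ||u||_L² = sqrt(5)/4.
∫_0^5/2 (u')² dx = π^2/20, so ||u'||_L² = sqrt(5)*π/10.
Ratio ||u||_L² / ||u'||_L² = 5/(2*π).
Sharp Poincaré constant on H^1_0(0, 5/2) is C_P = L/π = 5/(2*π), achieved by sin(2*π/5·x).
This is the k = 1 eigenfunction (up to amplitude), so the ratio equals the sharp Poincaré constant exactly.


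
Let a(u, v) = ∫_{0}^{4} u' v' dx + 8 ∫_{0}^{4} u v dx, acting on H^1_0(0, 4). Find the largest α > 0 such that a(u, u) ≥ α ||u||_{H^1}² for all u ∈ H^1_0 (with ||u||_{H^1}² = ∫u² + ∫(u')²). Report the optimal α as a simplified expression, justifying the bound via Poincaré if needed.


α = 1

Coercivity of a(·,·) on H^1_0(0, 4) means a(u, u) ≥ α ||u||_{H^1}² for every u ∈ H^1_0.
The interval has length L = 4, and Poincaré/coercivity depend only on L. Here a(u, u) = ∫(u')² + (8)·∫u².
Here c = 8 ≥ 1, so a(u,u) = ∫(u')² + c∫u² ≥ ∫(u')² + ∫u² = ||u||_{H^1}², i.e. α = 1 works. No larger α is possible: a(u,u) ≥ α||u||_{H^1}² means (1−α)∫(u')² ≥ (α−c)∫u², and for the modes u_n = sin(nπ(x−x₀)/L) (x₀ the left endpoint) one has ∫u_n²/∫(u_n')² = (L/(nπ))² → 0, so a(u_n,u_n)/||u_n||_{H^1}² → 1. Hence the optimal constant is α = 1.
Therefore α = 1.


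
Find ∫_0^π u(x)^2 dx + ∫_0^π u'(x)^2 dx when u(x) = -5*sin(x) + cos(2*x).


||u||_{H^1(0,π)}^2 = 100/3 + 55*π/2

u'(x) = -2*sin(2*x) - 5*cos(x).
Expand u² and (u')² and integrate term by term on (0, π), using: for integers n ≥ 1, ∫_0^π sin²(nx) dx = ∫_0^π cos²(nx) dx = π/2; for n ≠ n', ∫_0^π sin(nx)sin(n'x) dx = ∫_0^π cos(nx)cos(n'x) dx = 0; and by product-to-sum, ∫_0^π sin(nx)cos(n'x) dx = ½∫_0^π [sin((n+n')x) + sin((n−n')x)] dx, which is 0 when n+n' is even and 2n/(n²−n'²) when n+n' is odd (it need not vanish on (0, π)).
  u² squared terms: (-5)²·∫sin(x)² dx = 25·π/2 = 25*π/2;  (1)²·∫cos(2x)² dx = 1·π/2 = π/2.
  u² cross terms: 2·(-5)·(1)·∫sin(x)·cos(2x) dx = -10·(-2/3) = 20/3.
  So ∫_0^π u² dx = 25*π/2 + π/2 + 20/3 = 20/3 + 13*π.
  (u')² squared terms: (-5)²·∫cos(x)² dx = 25·π/2 = 25*π/2;  (-2)²·∫sin(2x)² dx = 4·π/2 = 2*π.
  (u')² cross terms: 2·(-5)·(-2)·∫cos(x)·sin(2x) dx = 20·(4/3) = 80/3.
  So ∫_0^π (u')² dx = 25*π/2 + 2*π + 80/3 = 80/3 + 29*π/2.
||u||_{H^1}^2 = (20/3 + 13*π) + (80/3 + 29*π/2) = 100/3 + 55*π/2.


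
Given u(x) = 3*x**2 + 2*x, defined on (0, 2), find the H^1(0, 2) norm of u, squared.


||u||_{H^1}^2 = 4024/15

The H^1 norm (squared) on an interval (0, L) is
  ||u||_{H^1}^2 = ∫_0^L u(x)^2 dx + ∫_0^L u'(x)^2 dx.
Compute u'(x) = 6*x + 2.
Then u(x)^2 = 9*x**4 + 12*x**3 + 4*x**2 and u'(x)^2 = 36*x**2 + 24*x + 4.
Integrate each monomial from 0 to 2 using ∫_0^2 c·x^n dx = c·2^(n+1)/(n+1):
  ∫_0^2 u(x)^2 dx = ∫_0^2 (9*x^4 + 12*x^3 + 4*x^2) dx. Term by term:
    ∫_0^2 9*x^4 dx = 288/5;  ∫_0^2 12*x^3 dx = 48;  ∫_0^2 4*x^2 dx = 32/3.
  Sum: 288/5 + 48 + 32/3 = 1744/15.
  ∫_0^2 u'(x)^2 dx = ∫_0^2 (36*x^2 + 24*x + 4) dx. Term by term:
    ∫_0^2 36*x^2 dx = 96;  ∫_0^2 24*x dx = 48;  ∫_0^2 4 dx = 8.
  Sum: 96 + 48 + 8 = 152.
Adding: ||u||_{H^1}^2 = 1744/15 + 152 = 4024/15.


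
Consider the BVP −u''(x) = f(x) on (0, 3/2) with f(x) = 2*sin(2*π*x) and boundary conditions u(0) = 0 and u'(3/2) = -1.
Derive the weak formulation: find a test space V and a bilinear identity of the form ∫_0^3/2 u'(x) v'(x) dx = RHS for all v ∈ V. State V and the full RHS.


V = {v ∈ H^1(0, 3/2) : v(0) = 0} (test functions vanish at x = 0 where u is specified); weak form: ∫_0^3/2 u'v' dx = ∫_0^3/2 (2*sin(2*π*x)) v dx − v(3/2) for all v ∈ V.

Multiply both sides by a test function v and integrate from 0 to 3/2:
  ∫_0^3/2 −u''(x) v(x) dx = ∫_0^3/2 f(x) v(x) dx.
Integrate the LHS by parts once:
  ∫_0^3/2 −u'' v dx = −[u'(x) v(x)]_0^3/2 + ∫_0^3/2 u'(x) v'(x) dx.
Thus ∫_0^3/2 u'(x) v'(x) dx = ∫_0^3/2 f(x) v(x) dx + [u'(x) v(x)]_0^3/2.
Choose V so that boundary terms are either known or forced to vanish.
Mixed BC: u(0) = 0 (Dirichlet) and u'(3/2) = -1 (Neumann). Define V = {v ∈ H^1(0, 3/2) : v(0) = 0}. Then [u' v]_0^3/2 = u'(3/2)·v(3/2) − u'(0)·0 = − v(3/2).
Weak formulation: find u (satisfying any essential BC) such that ∫_0^3/2 u'(x) v'(x) dx = ∫_0^3/2 f v dx − v(3/2) for all v ∈ V (Dirichlet at 0 absorbed into V; Neumann datum at x = 3/2 contributes the boundary term).
Substituting f(x) = 2*sin(2*π*x), the right-hand side is ∫_0^3/2 (2*sin(2*π*x)) v dx − v(3/2).


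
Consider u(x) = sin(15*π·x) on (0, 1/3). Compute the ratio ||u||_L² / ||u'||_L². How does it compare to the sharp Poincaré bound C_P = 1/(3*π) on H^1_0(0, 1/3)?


||u||_L² / ||u'||_L² = 1/(15*π) < C_P = 1/(3*π).

u(x) = sin(15*π·x), so u'(x) = 15*π*cos(15*π*x).
Writing u(x) = A·sin(kπx/L) with A = 1 and k = 5, use ∫_0^L sin²(kπx/L) dx = L/2 and ∫_0^L cos²(kπx/L) dx = L/2.
u² = 1·sin²(15*π·x) and (u')² = 225*π^2·cos²(15*π·x), and each of sin², cos² integrates to L/2 = 1/6 over (0, 1/3).
∫_0^1/3 u² dx = 1/6, so ||u||_L² = sqrt(6)/6.
∫_0^1/3 (u')² dx = 75*π^2/2, so ||u'||_L² = 5*sqrt(6)*π/2.
Ratio ||u||_L² / ||u'||_L² = 1/(15*π).
Sharp Poincaré constant on H^1_0(0, 1/3) is C_P = L/π = 1/(3*π), achieved by sin(3*π·x).
This is the k = 5 harmonic; the ratio L/(kπ) is strictly less than C_P = L/π, consistent with the sharp inequality ||u||_L² ≤ C_P ||u'||_L².


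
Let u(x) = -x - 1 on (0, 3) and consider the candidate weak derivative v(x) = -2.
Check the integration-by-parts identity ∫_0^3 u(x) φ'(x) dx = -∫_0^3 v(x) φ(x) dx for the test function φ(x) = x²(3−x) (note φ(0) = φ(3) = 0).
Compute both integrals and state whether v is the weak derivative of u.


LHS = 27/4, RHS = 27/2. No, v is not the weak derivative of u.

u(x) = -x - 1, classical derivative u'(x) = -1.
φ(x) = x²(3−x), so φ'(x) = 3*x*(2 - x).
Note φ(0) = φ(3) = 0, so the boundary term u·φ vanishes.
LHS = ∫_0^3 u(x) φ'(x) dx = ∫_0^3 (3*x^3 - 3*x^2 - 6*x) dx. Term by term:
  ∫_0^3 3*x^3 dx = 243/4;  ∫_0^3 -3*x^2 dx = -27;  ∫_0^3 -6*x dx = -27.
Sum: 243/4 − 27 − 27 = 27/4.
So LHS = 27/4.
∫_0^3 v(x) φ(x) dx = ∫_0^3 (2*x^3 - 6*x^2) dx. Term by term:
  ∫_0^3 2*x^3 dx = 81/2;  ∫_0^3 -6*x^2 dx = -54.
Sum: 81/2 − 54 = -27/2.
So RHS = -∫_0^3 v(x) φ(x) dx = 27/2.
LHS − RHS = -27/4 ≠ 0, so the identity fails.
(For a valid weak derivative the identity must hold for EVERY test function, in particular this one. The failure shows v is NOT the weak derivative of u.)
Correct weak derivative would be u'(x) = -1.


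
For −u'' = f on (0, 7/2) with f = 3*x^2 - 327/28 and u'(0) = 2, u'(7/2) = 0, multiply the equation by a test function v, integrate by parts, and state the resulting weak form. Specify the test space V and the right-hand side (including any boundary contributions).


V = H^1(0, 7/2) (v unrestricted at boundary; u is determined up to an additive constant); weak form: ∫_0^7/2 u'v' dx = ∫_0^7/2 (3*x^2 - 327/28) v dx − 2·v(0) for all v ∈ V.

Multiply both sides by a test function v and integrate from 0 to 7/2:
  ∫_0^7/2 −u''(x) v(x) dx = ∫_0^7/2 f(x) v(x) dx.
Integrate the LHS by parts once:
  ∫_0^7/2 −u'' v dx = −[u'(x) v(x)]_0^7/2 + ∫_0^7/2 u'(x) v'(x) dx.
Thus ∫_0^7/2 u'(x) v'(x) dx = ∫_0^7/2 f(x) v(x) dx + [u'(x) v(x)]_0^7/2.
Choose V so that boundary terms are either known or forced to vanish.
u has inhomogeneous Neumann u'(0) = 2, u'(7/2) = 0. [u' v]_0^7/2 = (0)·v(7/2) − (2)·v(0) = − 2·v(0). Take V = H^1(0, 7/2); boundary term becomes part of RHS.
Weak formulation: find u (satisfying any essential BC) such that ∫_0^7/2 u'(x) v'(x) dx = ∫_0^7/2 f v dx − 2·v(0) for all v ∈ V (Neumann data are natural BCs: they enter the RHS as boundary terms).
Substituting f(x) = 3*x^2 - 327/28, the right-hand side is ∫_0^7/2 (3*x^2 - 327/28) v dx − 2·v(0).
Compatibility check (pure Neumann): taking v ≡ 1 ∈ V gives 0 = ∫_0^7/2 f dx + (0) − (2), i.e. ∫_0^7/2 f dx must equal u'(0) − u'(7/2) = 2. Indeed ∫_0^7/2 (3*x^2 - 327/28) dx = 2, so the data are compatible. The solution is then unique only up to an additive constant (fix it e.g. by requiring ∫_0^7/2 u dx = 0).


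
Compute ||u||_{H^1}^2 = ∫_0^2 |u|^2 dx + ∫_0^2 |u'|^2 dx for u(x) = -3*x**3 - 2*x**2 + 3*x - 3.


||u||_{H^1}^2 = 98704/105

The H^1 norm (squared) on an interval (0, L) is
  ||u||_{H^1}^2 = ∫_0^L u(x)^2 dx + ∫_0^L u'(x)^2 dx.
Compute u'(x) = -9*x**2 - 4*x + 3.
Then u(x)^2 = 9*x**6 + 12*x**5 - 14*x**4 + 6*x**3 + 21*x**2 - 18*x + 9 and u'(x)^2 = 81*x**4 + 72*x**3 - 38*x**2 - 24*x + 9.
Integrate each monomial from 0 to 2 using ∫_0^2 c·x^n dx = c·2^(n+1)/(n+1):
  ∫_0^2 u(x)^2 dx = ∫_0^2 (9*x^6 + 12*x^5 - 14*x^4 + 6*x^3 + 21*x^2 - 18*x + 9) dx. Term by term:
    ∫_0^2 9*x^6 dx = 1152/7;  ∫_0^2 12*x^5 dx = 128;  ∫_0^2 -14*x^4 dx = -448/5;
    ∫_0^2 6*x^3 dx = 24;  ∫_0^2 21*x^2 dx = 56;  ∫_0^2 -18*x dx = -36;
    ∫_0^2 9 dx = 18.
  Sum: 1152/7 + 128 − 448/5 + 24 + 56 − 36 + 18 = 9274/35.
  ∫_0^2 u'(x)^2 dx = ∫_0^2 (81*x^4 + 72*x^3 - 38*x^2 - 24*x + 9) dx. Term by term:
    ∫_0^2 81*x^4 dx = 2592/5;  ∫_0^2 72*x^3 dx = 288;  ∫_0^2 -38*x^2 dx = -304/3;
    ∫_0^2 -24*x dx = -48;  ∫_0^2 9 dx = 18.
  Sum: 2592/5 + 288 − 304/3 − 48 + 18 = 10126/15.
Adding: ||u||_{H^1}^2 = 9274/35 + 10126/15 = 98704/105.


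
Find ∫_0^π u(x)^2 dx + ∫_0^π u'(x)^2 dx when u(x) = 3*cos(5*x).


||u||_{H^1(0,π)}^2 = 117*π

u'(x) = -15*sin(5*x).
Expand u² and (u')² and integrate term by term on (0, π), using: for integers n ≥ 1, ∫_0^π sin²(nx) dx = ∫_0^π cos²(nx) dx = π/2; for n ≠ n', ∫_0^π sin(nx)sin(n'x) dx = ∫_0^π cos(nx)cos(n'x) dx = 0; and by product-to-sum, ∫_0^π sin(nx)cos(n'x) dx = ½∫_0^π [sin((n+n')x) + sin((n−n')x)] dx, which is 0 when n+n' is even and 2n/(n²−n'²) when n+n' is odd (it need not vanish on (0, π)).
  u² squared terms: (3)²·∫cos(5x)² dx = 9·π/2 = 9*π/2.
  So ∫_0^π u² dx = 9*π/2.
  (u')² squared terms: (-15)²·∫sin(5x)² dx = 225·π/2 = 225*π/2.
  So ∫_0^π (u')² dx = 225*π/2.
||u||_{H^1}^2 = (9*π/2) + (225*π/2) = 117*π.


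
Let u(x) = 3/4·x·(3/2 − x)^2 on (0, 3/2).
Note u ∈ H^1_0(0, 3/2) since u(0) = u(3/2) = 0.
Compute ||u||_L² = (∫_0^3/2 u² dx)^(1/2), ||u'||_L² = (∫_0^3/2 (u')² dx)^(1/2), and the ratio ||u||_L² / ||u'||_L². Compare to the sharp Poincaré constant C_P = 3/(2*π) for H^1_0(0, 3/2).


||u||_L² / ||u'||_L² = 3*sqrt(14)/28 < C_P = 3/(2*π).

u(x) = 3/4·x·(3/2 − x)^2, so u'(x) = 9*x^2/4 - 9*x/2 + 27/16.
u(x) = 3/4·x·(3/2 − x)^2 vanishes at x = 0 and x = 3/2, so u ∈ H^1_0(0, 3/2). Differentiate via the product rule and integrate the resulting polynomials term by term.
  ∫_0^3/2 u² dx = ∫_0^3/2 (9*x^6/16 - 27*x^5/8 + 243*x^4/32 - 243*x^3/32 + 729*x^2/256) dx. Term by term:
    ∫_0^3/2 9*x^6/16 dx = 19683/14336;  ∫_0^3/2 -27*x^5/8 dx = -6561/1024;  ∫_0^3/2 243*x^4/32 dx = 59049/5120;
    ∫_0^3/2 -243*x^3/32 dx = -19683/2048;  ∫_0^3/2 729*x^2/256 dx = 6561/2048.
  Sum: 19683/14336 − 6561/1024 + 59049/5120 − 19683/2048 + 6561/2048 = 6561/71680.
  ∫_0^3/2 (u')² dx = ∫_0^3/2 (81*x^4/16 - 81*x^3/4 + 891*x^2/32 - 243*x/16 + 729/256) dx. Term by term:
    ∫_0^3/2 81*x^4/16 dx = 19683/2560;  ∫_0^3/2 -81*x^3/4 dx = -6561/256;  ∫_0^3/2 891*x^2/32 dx = 8019/256;
    ∫_0^3/2 -243*x/16 dx = -2187/128;  ∫_0^3/2 729/256 dx = 2187/512.
  Sum: 19683/2560 − 6561/256 + 8019/256 − 2187/128 + 2187/512 = 729/1280.
∫_0^3/2 u² dx = 6561/71680, so ||u||_L² = 81*sqrt(70)/2240.
∫_0^3/2 (u')² dx = 729/1280, so ||u'||_L² = 27*sqrt(5)/80.
Ratio ||u||_L² / ||u'||_L² = 3*sqrt(14)/28.
Sharp Poincaré constant on H^1_0(0, 3/2) is C_P = L/π = 3/(2*π), achieved by sin(2*π/3·x).
A polynomial bump cannot attain the sharp Poincaré constant (only the first sine eigenfunction does), so the ratio is strictly less than C_P, consistent with ||u||_L² ≤ C_P ||u'||_L².


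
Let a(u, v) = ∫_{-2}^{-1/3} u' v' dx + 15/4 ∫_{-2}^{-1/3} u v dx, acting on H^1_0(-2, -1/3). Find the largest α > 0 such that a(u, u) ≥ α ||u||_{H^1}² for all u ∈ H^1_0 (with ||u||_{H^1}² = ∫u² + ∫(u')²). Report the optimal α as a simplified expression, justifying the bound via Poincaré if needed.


α = 1

Coercivity of a(·,·) on H^1_0(-2, -1/3) means a(u, u) ≥ α ||u||_{H^1}² for every u ∈ H^1_0.
The interval has length L = 5/3, and Poincaré/coercivity depend only on L. Here a(u, u) = ∫(u')² + (15/4)·∫u².
Here c = 15/4 ≥ 1, so a(u,u) = ∫(u')² + c∫u² ≥ ∫(u')² + ∫u² = ||u||_{H^1}², i.e. α = 1 works. No larger α is possible: a(u,u) ≥ α||u||_{H^1}² means (1−α)∫(u')² ≥ (α−c)∫u², and for the modes u_n = sin(nπ(x−x₀)/L) (x₀ the left endpoint) one has ∫u_n²/∫(u_n')² = (L/(nπ))² → 0, so a(u_n,u_n)/||u_n||_{H^1}² → 1. Hence the optimal constant is α = 1.
Therefore α = 1.
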